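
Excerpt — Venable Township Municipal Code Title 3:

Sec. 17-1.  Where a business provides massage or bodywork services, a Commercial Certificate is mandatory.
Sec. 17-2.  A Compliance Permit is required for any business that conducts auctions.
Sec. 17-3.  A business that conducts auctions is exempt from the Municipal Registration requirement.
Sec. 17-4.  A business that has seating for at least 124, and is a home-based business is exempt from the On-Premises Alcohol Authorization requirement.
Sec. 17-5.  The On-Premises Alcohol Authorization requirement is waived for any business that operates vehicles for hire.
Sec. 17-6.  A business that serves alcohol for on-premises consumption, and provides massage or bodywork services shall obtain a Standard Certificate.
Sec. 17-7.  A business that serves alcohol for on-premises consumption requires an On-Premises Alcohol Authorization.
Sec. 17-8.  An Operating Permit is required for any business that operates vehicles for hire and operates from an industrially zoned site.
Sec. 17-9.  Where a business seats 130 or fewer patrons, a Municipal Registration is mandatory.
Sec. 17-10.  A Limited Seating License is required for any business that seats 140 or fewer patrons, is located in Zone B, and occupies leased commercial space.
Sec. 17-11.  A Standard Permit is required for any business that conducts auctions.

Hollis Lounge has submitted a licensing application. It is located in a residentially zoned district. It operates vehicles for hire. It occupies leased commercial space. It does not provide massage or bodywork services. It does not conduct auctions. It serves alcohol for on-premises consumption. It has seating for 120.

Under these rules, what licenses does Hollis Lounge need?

Sec. 17-1. does not provide massage or bodywork services → Commercial Certificate not required.
Sec. 17-2. does not conduct auctions → Compliance Permit not required.
Sec. 17-3. does not conduct auctions → Municipal Registration exemption does not apply.
Sec. 17-4. seating 120 < 124; occupies leased commercial space (not: is a home-based business) → On-Premises Alcohol Authorization exemption does not apply.
Sec. 17-5. operates vehicles for hire → exempt from On-Premises Alcohol Authorization.
Sec. 17-6. serves alcohol for on-premises consumption; does not provide massage or bodywork services → Standard Certificate not required.
Sec. 17-7. serves alcohol for on-premises consumption → On-Premises Alcohol Authorization required.
Sec. 17-8. operates vehicles for hire; occupies leased commercial space (not: operates from an industrially zoned site) → Operating Permit not required.
Sec. 17-9. seating 120 ≤ 130 → Municipal Registration required.
Sec. 17-10. seating 120 ≤ 140; is located in a residentially zoned district (not: is located in Zone B); occupies leased commercial space → Limited Seating License not required.
Sec. 17-11. does not conduct auctions → Standard Permit not required.

Municipal Registration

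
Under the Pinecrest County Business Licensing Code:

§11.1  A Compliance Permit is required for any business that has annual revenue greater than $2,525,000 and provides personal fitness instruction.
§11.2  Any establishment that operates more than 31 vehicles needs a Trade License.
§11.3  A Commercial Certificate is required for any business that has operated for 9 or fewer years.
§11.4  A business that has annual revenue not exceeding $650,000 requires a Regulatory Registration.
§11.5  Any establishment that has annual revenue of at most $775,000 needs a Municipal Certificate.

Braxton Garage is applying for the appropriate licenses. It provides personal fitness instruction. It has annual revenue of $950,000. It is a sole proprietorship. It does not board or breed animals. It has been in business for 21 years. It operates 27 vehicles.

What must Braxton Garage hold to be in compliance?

None

§11.1 revenue $950,000 ≤ $2,525,000; provides personal fitness instruction → Compliance Permit not required.
§11.2 vehicles 27 ≤ 31 → Trade License not required.
§11.3 years in business 21 > 9 → Commercial Certificate not required.
§11.4 revenue $950,000 > $650,000 → Regulatory Registration not required.
§11.5 revenue $950,000 > $775,000 → Municipal Certificate not required.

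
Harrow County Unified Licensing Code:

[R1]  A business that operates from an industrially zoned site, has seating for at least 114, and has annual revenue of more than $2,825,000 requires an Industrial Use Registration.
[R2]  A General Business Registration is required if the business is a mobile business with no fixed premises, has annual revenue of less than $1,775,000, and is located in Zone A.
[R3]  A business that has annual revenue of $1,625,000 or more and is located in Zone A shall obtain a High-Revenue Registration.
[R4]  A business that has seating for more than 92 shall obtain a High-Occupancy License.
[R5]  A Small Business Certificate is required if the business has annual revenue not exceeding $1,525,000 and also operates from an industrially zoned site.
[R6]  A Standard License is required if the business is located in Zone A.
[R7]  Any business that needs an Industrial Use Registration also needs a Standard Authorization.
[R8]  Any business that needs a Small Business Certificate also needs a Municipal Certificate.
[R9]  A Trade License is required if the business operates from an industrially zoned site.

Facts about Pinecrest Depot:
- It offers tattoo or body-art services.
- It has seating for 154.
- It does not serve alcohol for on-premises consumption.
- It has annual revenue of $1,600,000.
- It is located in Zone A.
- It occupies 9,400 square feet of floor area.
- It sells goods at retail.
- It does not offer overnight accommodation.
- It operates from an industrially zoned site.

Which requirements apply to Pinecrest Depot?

High-Occupancy License, Standard License, Trade License

[R1] operates from an industrially zoned site; seating 154 ≥ 114; revenue $1,600,000 ≤ $2,825,000 → Industrial Use Registration not required.
[R2] operates from an industrially zoned site (not: is a mobile business with no fixed premises); revenue $1,600,000 < $1,775,000; is located in Zone A → General Business Registration not required.
[R3] revenue $1,600,000 < $1,625,000; is located in Zone A → High-Revenue Registration not required.
[R4] seating 154 > 92 → High-Occupancy License required.
[R5] revenue $1,600,000 > $1,525,000; operates from an industrially zoned site → Small Business Certificate not required.
[R6] is located in Zone A → Standard License required.
[R7] Industrial Use Registration is not required → no effect.
[R8] Small Business Certificate is not required → no effect.
[R9] operates from an industrially zoned site → Trade License required.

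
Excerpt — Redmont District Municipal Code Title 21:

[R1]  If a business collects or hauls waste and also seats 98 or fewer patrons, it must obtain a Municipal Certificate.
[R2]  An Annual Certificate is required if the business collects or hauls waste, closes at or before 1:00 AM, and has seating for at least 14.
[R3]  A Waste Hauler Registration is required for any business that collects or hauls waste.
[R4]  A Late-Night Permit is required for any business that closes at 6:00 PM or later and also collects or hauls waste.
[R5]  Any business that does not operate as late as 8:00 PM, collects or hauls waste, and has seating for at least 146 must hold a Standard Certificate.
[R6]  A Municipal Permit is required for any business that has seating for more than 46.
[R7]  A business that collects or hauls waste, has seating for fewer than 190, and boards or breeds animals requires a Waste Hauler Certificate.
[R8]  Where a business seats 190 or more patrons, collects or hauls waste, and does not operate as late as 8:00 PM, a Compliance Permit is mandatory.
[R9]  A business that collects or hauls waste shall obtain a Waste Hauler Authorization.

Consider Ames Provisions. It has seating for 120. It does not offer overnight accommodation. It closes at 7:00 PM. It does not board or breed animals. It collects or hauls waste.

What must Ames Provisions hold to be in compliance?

Annual Certificate, Late-Night Permit, Municipal Permit, Waste Hauler Authorization, Waste Hauler Registration

[R1] collects or hauls waste; seating 120 > 98 → Municipal Certificate not required.
[R2] collects or hauls waste; closes 7:00 PM, at/before 1:00 AM; seating 120 ≥ 14 → Annual Certificate required.
[R3] collects or hauls waste → Waste Hauler Registration required.
[R4] closes 7:00 PM, after 6:00 PM; collects or hauls waste → Late-Night Permit required.
[R5] closes 7:00 PM, at/before 8:00 PM; collects or hauls waste; seating 120 < 146 → Standard Certificate not required.
[R6] seating 120 > 46 → Municipal Permit required.
[R7] collects or hauls waste; seating 120 < 190; does not board or breed animals → Waste Hauler Certificate not required.
[R8] seating 120 < 190; collects or hauls waste; closes 7:00 PM, at/before 8:00 PM → Compliance Permit not required.
[R9] collects or hauls waste → Waste Hauler Authorization required.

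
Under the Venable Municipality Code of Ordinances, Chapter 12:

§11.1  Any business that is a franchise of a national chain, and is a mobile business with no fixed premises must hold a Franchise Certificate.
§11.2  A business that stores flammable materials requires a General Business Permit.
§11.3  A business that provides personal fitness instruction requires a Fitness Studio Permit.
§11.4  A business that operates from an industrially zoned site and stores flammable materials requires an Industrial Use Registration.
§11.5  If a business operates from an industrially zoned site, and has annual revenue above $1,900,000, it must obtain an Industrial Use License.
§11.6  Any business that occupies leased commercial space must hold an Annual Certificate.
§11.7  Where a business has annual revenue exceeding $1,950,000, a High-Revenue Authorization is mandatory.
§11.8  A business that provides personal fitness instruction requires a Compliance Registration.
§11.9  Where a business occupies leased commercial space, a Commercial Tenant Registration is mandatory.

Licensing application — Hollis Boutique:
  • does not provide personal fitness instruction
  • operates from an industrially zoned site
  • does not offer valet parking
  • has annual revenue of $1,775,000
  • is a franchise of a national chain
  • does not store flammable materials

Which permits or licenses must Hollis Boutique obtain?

None

§11.1 is a franchise of a national chain; operates from an industrially zoned site (not: is a mobile business with no fixed premises) → Franchise Certificate not required.
§11.2 does not store flammable materials → General Business Permit not required.
§11.3 does not provide personal fitness instruction → Fitness Studio Permit not required.
§11.4 operates from an industrially zoned site; does not store flammable materials → Industrial Use Registration not required.
§11.5 operates from an industrially zoned site; revenue $1,775,000 ≤ $1,900,000 → Industrial Use License not required.
§11.6 operates from an industrially zoned site (not: occupies leased commercial space) → Annual Certificate not required.
§11.7 revenue $1,775,000 ≤ $1,950,000 → High-Revenue Authorization not required.
§11.8 does not provide personal fitness instruction → Compliance Registration not required.
§11.9 operates from an industrially zoned site (not: occupies leased commercial space) → Commercial Tenant Registration not required.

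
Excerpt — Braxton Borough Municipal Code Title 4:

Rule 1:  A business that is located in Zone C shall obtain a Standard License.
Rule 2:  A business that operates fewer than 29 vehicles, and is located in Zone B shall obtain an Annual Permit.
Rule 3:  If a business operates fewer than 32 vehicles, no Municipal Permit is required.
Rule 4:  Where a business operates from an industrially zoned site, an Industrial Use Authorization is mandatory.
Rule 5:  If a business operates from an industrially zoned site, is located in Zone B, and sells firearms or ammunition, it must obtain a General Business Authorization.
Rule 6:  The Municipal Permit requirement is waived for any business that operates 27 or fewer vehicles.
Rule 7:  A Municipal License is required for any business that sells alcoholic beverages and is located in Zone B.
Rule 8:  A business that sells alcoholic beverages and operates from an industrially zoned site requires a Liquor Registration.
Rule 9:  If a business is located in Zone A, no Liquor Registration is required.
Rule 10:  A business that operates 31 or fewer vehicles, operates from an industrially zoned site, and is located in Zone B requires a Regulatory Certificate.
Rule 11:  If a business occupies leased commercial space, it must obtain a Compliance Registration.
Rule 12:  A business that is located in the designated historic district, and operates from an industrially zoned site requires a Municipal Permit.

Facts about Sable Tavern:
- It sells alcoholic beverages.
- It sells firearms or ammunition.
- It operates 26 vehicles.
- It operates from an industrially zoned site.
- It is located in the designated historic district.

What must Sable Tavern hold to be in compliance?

Industrial Use Authorization, Liquor Registration

Rule 1: is located in the designated historic district (not: is located in Zone C) → Standard License not required.
Rule 2: vehicles 26 < 29; is located in the designated historic district (not: is located in Zone B) → Annual Permit not required.
Rule 3: vehicles 26 < 32 → exempt from Municipal Permit.
Rule 4: operates from an industrially zoned site → Industrial Use Authorization required.
Rule 5: operates from an industrially zoned site; is located in the designated historic district (not: is located in Zone B); sells firearms or ammunition → General Business Authorization not required.
Rule 6: vehicles 26 ≤ 27 → exempt from Municipal Permit.
Rule 7: sells alcoholic beverages; is located in the designated historic district (not: is located in Zone B) → Municipal License not required.
Rule 8: sells alcoholic beverages; operates from an industrially zoned site → Liquor Registration required.
Rule 9: is located in the designated historic district (not: is located in Zone A) → Liquor Registration exemption does not apply.
Rule 10: vehicles 26 ≤ 31; operates from an industrially zoned site; is located in the designated historic district (not: is located in Zone B) → Regulatory Certificate not required.
Rule 11: operates from an industrially zoned site (not: occupies leased commercial space) → Compliance Registration not required.
Rule 12: is located in the designated historic district; operates from an industrially zoned site → Municipal Permit required.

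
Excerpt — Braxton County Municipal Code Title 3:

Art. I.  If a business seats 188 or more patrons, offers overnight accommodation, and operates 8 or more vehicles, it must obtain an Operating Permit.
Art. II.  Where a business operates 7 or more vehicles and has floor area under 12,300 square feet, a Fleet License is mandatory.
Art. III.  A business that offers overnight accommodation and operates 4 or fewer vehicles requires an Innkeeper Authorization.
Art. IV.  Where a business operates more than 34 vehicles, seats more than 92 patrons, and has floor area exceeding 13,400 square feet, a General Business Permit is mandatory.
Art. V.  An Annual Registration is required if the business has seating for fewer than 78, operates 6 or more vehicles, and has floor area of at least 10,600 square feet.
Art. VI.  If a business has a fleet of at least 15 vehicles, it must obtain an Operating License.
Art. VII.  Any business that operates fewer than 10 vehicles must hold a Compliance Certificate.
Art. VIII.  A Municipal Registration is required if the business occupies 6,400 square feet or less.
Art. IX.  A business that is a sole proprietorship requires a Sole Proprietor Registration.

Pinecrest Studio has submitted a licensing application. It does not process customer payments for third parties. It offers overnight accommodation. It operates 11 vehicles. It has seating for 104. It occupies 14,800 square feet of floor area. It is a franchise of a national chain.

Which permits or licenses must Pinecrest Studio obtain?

None

Art. I. seating 104 < 188; offers overnight accommodation; vehicles 11 ≥ 8 → Operating Permit not required.
Art. II. vehicles 11 ≥ 7; floor area 14,800 square feet ≥ 12,300 square feet → Fleet License not required.
Art. III. offers overnight accommodation; vehicles 11 > 4 → Innkeeper Authorization not required.
Art. IV. vehicles 11 ≤ 34; seating 104 > 92; floor area 14,800 square feet > 13,400 square feet → General Business Permit not required.
Art. V. seating 104 ≥ 78; vehicles 11 ≥ 6; floor area 14,800 square feet ≥ 10,600 square feet → Annual Registration not required.
Art. VI. vehicles 11 < 15 → Operating License not required.
Art. VII. vehicles 11 ≥ 10 → Compliance Certificate not required.
Art. VIII. floor area 14,800 square feet > 6,400 square feet → Municipal Registration not required.
Art. IX. is a franchise of a national chain (not: is a sole proprietorship) → Sole Proprietor Registration not required.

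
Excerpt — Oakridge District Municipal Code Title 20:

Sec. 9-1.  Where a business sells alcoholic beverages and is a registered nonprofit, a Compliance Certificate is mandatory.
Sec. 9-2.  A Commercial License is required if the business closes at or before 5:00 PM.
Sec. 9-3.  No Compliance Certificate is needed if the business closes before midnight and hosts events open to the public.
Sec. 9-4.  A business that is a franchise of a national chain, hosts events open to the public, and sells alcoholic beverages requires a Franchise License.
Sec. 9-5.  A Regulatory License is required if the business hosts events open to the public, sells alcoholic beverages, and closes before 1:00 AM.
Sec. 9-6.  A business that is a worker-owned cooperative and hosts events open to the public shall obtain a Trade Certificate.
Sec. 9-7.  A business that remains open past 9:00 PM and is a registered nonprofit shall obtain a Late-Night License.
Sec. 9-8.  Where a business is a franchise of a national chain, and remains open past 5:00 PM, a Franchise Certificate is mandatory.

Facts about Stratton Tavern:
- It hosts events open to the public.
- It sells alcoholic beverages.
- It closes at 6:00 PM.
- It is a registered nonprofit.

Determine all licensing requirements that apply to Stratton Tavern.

Regulatory License

Sec. 9-1. sells alcoholic beverages; is a registered nonprofit → Compliance Certificate required.
Sec. 9-2. closes 6:00 PM, after 5:00 PM → Commercial License not required.
Sec. 9-3. closes 6:00 PM, at/before midnight; hosts events open to the public → exempt from Compliance Certificate.
Sec. 9-4. is a registered nonprofit (not: is a franchise of a national chain); hosts events open to the public; sells alcoholic beverages → Franchise License not required.
Sec. 9-5. hosts events open to the public; sells alcoholic beverages; closes 6:00 PM, at/before 1:00 AM → Regulatory License required.
Sec. 9-6. is a registered nonprofit (not: is a worker-owned cooperative); hosts events open to the public → Trade Certificate not required.
Sec. 9-7. closes 6:00 PM, at/before 9:00 PM; is a registered nonprofit → Late-Night License not required.
Sec. 9-8. is a registered nonprofit (not: is a franchise of a national chain); closes 6:00 PM, after 5:00 PM → Franchise Certificate not required.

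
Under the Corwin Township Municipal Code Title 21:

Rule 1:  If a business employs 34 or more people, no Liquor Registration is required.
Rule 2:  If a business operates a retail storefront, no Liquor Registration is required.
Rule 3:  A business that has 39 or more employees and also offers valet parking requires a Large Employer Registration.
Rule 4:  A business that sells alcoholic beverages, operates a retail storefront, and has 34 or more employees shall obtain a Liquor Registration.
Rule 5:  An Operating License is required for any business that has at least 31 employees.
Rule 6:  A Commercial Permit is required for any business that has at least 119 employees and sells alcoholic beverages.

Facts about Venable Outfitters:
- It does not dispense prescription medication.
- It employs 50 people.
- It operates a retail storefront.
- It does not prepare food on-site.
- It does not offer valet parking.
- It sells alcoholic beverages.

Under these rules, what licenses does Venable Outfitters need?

Rule 1: employees 50 ≥ 34 → exempt from Liquor Registration.
Rule 2: operates a retail storefront → exempt from Liquor Registration.
Rule 3: employees 50 ≥ 39; does not offer valet parking → Large Employer Registration not required.
Rule 4: sells alcoholic beverages; operates a retail storefront; employees 50 ≥ 34 → Liquor Registration required.
Rule 5: employees 50 ≥ 31 → Operating License required.
Rule 6: employees 50 < 119; sells alcoholic beverages → Commercial Permit not required.

Operating License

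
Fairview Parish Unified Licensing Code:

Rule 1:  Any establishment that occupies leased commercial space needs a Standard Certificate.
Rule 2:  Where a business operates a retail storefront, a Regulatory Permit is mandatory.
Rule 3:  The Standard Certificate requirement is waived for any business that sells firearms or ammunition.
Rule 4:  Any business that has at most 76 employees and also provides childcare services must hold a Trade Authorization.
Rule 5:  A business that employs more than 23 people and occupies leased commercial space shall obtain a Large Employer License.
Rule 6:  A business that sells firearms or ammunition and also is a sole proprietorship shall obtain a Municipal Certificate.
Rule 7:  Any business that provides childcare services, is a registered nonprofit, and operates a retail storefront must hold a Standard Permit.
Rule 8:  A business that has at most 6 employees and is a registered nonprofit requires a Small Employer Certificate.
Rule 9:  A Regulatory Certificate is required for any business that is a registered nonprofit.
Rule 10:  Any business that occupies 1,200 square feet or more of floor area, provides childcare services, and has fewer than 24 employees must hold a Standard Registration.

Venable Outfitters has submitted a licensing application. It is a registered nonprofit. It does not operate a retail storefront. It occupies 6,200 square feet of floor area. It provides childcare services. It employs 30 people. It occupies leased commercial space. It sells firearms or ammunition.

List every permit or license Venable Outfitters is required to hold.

Rule 1: occupies leased commercial space → Standard Certificate required.
Rule 2: does not operate a retail storefront → Regulatory Permit not required.
Rule 3: sells firearms or ammunition → exempt from Standard Certificate.
Rule 4: employees 30 ≤ 76; provides childcare services → Trade Authorization required.
Rule 5: employees 30 > 23; occupies leased commercial space → Large Employer License required.
Rule 6: sells firearms or ammunition; is a registered nonprofit (not: is a sole proprietorship) → Municipal Certificate not required.
Rule 7: provides childcare services; is a registered nonprofit; does not operate a retail storefront → Standard Permit not required.
Rule 8: employees 30 > 6; is a registered nonprofit → Small Employer Certificate not required.
Rule 9: is a registered nonprofit → Regulatory Certificate required.
Rule 10: floor area 6,200 square feet ≥ 1,200 square feet; provides childcare services; employees 30 ≥ 24 → Standard Registration not required.

Large Employer License, Regulatory Certificate, Trade Authorization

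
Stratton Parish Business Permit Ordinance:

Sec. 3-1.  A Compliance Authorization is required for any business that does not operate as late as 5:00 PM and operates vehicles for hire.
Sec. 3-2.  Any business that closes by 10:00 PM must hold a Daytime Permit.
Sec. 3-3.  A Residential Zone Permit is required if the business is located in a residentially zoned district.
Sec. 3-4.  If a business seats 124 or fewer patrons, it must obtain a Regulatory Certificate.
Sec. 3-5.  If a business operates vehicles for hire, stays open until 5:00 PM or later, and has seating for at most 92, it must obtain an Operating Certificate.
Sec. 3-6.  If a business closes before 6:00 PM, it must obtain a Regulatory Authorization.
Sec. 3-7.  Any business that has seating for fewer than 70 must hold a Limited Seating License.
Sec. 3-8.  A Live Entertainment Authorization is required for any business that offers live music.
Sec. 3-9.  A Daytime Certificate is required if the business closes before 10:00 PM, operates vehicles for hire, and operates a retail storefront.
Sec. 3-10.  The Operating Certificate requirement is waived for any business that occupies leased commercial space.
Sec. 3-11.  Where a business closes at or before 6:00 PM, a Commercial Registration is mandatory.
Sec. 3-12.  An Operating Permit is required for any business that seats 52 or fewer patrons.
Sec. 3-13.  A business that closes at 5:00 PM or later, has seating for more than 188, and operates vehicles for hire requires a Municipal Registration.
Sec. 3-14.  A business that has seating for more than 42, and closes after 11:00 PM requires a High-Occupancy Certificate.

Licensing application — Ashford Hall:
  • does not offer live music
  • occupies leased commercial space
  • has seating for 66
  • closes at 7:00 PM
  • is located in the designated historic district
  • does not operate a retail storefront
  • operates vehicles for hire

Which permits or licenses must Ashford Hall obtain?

Sec. 3-1. closes 7:00 PM, after 5:00 PM; operates vehicles for hire → Compliance Authorization not required.
Sec. 3-2. closes 7:00 PM, at/before 10:00 PM → Daytime Permit required.
Sec. 3-3. is located in the designated historic district (not: is located in a residentially zoned district) → Residential Zone Permit not required.
Sec. 3-4. seating 66 ≤ 124 → Regulatory Certificate required.
Sec. 3-5. operates vehicles for hire; closes 7:00 PM, after 5:00 PM; seating 66 ≤ 92 → Operating Certificate required.
Sec. 3-6. closes 7:00 PM, after 6:00 PM → Regulatory Authorization not required.
Sec. 3-7. seating 66 < 70 → Limited Seating License required.
Sec. 3-8. does not offer live music → Live Entertainment Authorization not required.
Sec. 3-9. closes 7:00 PM, at/before 10:00 PM; operates vehicles for hire; does not operate a retail storefront → Daytime Certificate not required.
Sec. 3-10. occupies leased commercial space → exempt from Operating Certificate.
Sec. 3-11. closes 7:00 PM, after 6:00 PM → Commercial Registration not required.
Sec. 3-12. seating 66 > 52 → Operating Permit not required.
Sec. 3-13. closes 7:00 PM, after 5:00 PM; seating 66 ≤ 188; operates vehicles for hire → Municipal Registration not required.
Sec. 3-14. seating 66 > 42; closes 7:00 PM, at/before 11:00 PM → High-Occupancy Certificate not required.

Daytime Permit, Limited Seating License, Regulatory Certificate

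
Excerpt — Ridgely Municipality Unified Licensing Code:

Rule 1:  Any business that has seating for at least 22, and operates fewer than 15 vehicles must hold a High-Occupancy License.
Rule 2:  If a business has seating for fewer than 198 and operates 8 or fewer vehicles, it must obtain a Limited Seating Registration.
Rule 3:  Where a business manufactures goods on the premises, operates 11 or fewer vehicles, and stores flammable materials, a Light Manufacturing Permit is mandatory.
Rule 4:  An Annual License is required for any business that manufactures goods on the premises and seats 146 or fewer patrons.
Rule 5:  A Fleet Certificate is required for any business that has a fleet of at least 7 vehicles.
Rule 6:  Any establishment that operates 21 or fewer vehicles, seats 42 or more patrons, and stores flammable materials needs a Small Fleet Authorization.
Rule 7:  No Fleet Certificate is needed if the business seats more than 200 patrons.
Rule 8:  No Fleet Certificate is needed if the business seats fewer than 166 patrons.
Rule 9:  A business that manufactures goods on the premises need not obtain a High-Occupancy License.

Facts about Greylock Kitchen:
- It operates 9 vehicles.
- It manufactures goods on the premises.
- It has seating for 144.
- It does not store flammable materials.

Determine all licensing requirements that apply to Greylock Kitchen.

Rule 1: seating 144 ≥ 22; vehicles 9 < 15 → High-Occupancy License required.
Rule 2: seating 144 < 198; vehicles 9 > 8 → Limited Seating Registration not required.
Rule 3: manufactures goods on the premises; vehicles 9 ≤ 11; does not store flammable materials → Light Manufacturing Permit not required.
Rule 4: manufactures goods on the premises; seating 144 ≤ 146 → Annual License required.
Rule 5: vehicles 9 ≥ 7 → Fleet Certificate required.
Rule 6: vehicles 9 ≤ 21; seating 144 ≥ 42; does not store flammable materials → Small Fleet Authorization not required.
Rule 7: seating 144 ≤ 200 → Fleet Certificate exemption does not apply.
Rule 8: seating 144 < 166 → exempt from Fleet Certificate.
Rule 9: manufactures goods on the premises → exempt from High-Occupancy License.

Annual License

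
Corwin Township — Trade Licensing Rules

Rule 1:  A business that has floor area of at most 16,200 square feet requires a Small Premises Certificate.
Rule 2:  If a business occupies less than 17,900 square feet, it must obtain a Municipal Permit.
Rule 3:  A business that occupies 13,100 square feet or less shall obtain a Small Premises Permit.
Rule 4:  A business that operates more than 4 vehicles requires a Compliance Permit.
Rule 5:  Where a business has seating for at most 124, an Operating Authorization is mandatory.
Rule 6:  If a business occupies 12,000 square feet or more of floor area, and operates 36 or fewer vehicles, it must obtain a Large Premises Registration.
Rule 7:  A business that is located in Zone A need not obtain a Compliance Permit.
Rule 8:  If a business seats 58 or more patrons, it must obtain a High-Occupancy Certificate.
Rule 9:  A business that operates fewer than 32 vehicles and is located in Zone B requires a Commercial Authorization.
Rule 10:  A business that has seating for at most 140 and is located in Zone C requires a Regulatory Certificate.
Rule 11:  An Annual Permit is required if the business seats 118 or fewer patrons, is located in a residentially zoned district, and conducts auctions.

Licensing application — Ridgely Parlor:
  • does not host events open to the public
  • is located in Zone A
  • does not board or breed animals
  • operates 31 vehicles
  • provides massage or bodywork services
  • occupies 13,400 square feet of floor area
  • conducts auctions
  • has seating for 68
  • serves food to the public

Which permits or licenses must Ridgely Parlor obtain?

Rule 1: floor area 13,400 square feet ≤ 16,200 square feet → Small Premises Certificate required.
Rule 2: floor area 13,400 square feet < 17,900 square feet → Municipal Permit required.
Rule 3: floor area 13,400 square feet > 13,100 square feet → Small Premises Permit not required.
Rule 4: vehicles 31 > 4 → Compliance Permit required.
Rule 5: seating 68 ≤ 124 → Operating Authorization required.
Rule 6: floor area 13,400 square feet ≥ 12,000 square feet; vehicles 31 ≤ 36 → Large Premises Registration required.
Rule 7: is located in Zone A → exempt from Compliance Permit.
Rule 8: seating 68 ≥ 58 → High-Occupancy Certificate required.
Rule 9: vehicles 31 < 32; is located in Zone A (not: is located in Zone B) → Commercial Authorization not required.
Rule 10: seating 68 ≤ 140; is located in Zone A (not: is located in Zone C) → Regulatory Certificate not required.
Rule 11: seating 68 ≤ 118; is located in Zone A (not: is located in a residentially zoned district); conducts auctions → Annual Permit not required.

High-Occupancy Certificate, Large Premises Registration, Municipal Permit, Operating Authorization, Small Premises Certificate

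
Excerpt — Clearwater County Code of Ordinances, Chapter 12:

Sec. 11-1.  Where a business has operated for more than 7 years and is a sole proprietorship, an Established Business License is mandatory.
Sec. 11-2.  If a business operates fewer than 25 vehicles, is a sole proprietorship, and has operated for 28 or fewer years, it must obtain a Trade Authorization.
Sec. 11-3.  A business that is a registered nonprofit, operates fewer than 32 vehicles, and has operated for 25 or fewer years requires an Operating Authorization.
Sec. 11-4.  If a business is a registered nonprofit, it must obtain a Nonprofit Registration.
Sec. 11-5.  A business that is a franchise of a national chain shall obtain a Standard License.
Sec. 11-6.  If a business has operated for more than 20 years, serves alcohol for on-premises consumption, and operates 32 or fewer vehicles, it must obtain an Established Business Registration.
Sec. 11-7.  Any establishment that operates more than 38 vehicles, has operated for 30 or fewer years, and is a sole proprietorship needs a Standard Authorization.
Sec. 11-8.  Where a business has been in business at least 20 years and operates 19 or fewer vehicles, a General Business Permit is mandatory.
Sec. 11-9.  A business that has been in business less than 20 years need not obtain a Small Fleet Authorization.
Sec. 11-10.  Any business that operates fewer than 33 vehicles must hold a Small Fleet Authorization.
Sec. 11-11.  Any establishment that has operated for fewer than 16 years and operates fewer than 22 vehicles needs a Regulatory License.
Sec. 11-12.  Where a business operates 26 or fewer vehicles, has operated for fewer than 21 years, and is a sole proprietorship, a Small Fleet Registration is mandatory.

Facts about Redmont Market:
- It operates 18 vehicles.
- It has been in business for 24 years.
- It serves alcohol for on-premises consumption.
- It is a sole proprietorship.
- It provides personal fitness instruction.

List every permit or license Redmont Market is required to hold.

Sec. 11-1. years in business 24 > 7; is a sole proprietorship → Established Business License required.
Sec. 11-2. vehicles 18 < 25; is a sole proprietorship; years in business 24 ≤ 28 → Trade Authorization required.
Sec. 11-3. is a sole proprietorship (not: is a registered nonprofit); vehicles 18 < 32; years in business 24 ≤ 25 → Operating Authorization not required.
Sec. 11-4. is a sole proprietorship (not: is a registered nonprofit) → Nonprofit Registration not required.
Sec. 11-5. is a sole proprietorship (not: is a franchise of a national chain) → Standard License not required.
Sec. 11-6. years in business 24 > 20; serves alcohol for on-premises consumption; vehicles 18 ≤ 32 → Established Business Registration required.
Sec. 11-7. vehicles 18 ≤ 38; years in business 24 ≤ 30; is a sole proprietorship → Standard Authorization not required.
Sec. 11-8. years in business 24 ≥ 20; vehicles 18 ≤ 19 → General Business Permit required.
Sec. 11-9. years in business 24 ≥ 20 → Small Fleet Authorization exemption does not apply.
Sec. 11-10. vehicles 18 < 33 → Small Fleet Authorization required.
Sec. 11-11. years in business 24 ≥ 16; vehicles 18 < 22 → Regulatory License not required.
Sec. 11-12. vehicles 18 ≤ 26; years in business 24 ≥ 21; is a sole proprietorship → Small Fleet Registration not required.

Established Business License, Established Business Registration, General Business Permit, Small Fleet Authorization, Trade Authorization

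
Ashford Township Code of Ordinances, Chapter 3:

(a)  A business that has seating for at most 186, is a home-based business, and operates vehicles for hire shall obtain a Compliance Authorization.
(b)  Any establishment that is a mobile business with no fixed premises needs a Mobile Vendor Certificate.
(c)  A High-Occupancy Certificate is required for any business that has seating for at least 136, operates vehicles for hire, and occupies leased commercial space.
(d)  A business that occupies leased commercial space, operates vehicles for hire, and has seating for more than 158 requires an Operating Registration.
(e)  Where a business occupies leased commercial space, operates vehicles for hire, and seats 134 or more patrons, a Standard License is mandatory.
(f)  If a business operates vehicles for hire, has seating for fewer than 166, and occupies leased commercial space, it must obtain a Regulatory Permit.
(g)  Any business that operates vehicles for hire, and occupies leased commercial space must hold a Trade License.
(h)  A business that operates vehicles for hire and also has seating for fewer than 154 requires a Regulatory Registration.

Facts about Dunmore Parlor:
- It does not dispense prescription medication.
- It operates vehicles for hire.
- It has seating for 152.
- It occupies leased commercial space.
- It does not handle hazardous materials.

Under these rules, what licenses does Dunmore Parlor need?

(a) seating 152 ≤ 186; occupies leased commercial space (not: is a home-based business); operates vehicles for hire → Compliance Authorization not required.
(b) occupies leased commercial space (not: is a mobile business with no fixed premises) → Mobile Vendor Certificate not required.
(c) seating 152 ≥ 136; operates vehicles for hire; occupies leased commercial space → High-Occupancy Certificate required.
(d) occupies leased commercial space; operates vehicles for hire; seating 152 ≤ 158 → Operating Registration not required.
(e) occupies leased commercial space; operates vehicles for hire; seating 152 ≥ 134 → Standard License required.
(f) operates vehicles for hire; seating 152 < 166; occupies leased commercial space → Regulatory Permit required.
(g) operates vehicles for hire; occupies leased commercial space → Trade License required.
(h) operates vehicles for hire; seating 152 < 154 → Regulatory Registration required.

High-Occupancy Certificate, Regulatory Permit, Regulatory Registration, Standard License, Trade License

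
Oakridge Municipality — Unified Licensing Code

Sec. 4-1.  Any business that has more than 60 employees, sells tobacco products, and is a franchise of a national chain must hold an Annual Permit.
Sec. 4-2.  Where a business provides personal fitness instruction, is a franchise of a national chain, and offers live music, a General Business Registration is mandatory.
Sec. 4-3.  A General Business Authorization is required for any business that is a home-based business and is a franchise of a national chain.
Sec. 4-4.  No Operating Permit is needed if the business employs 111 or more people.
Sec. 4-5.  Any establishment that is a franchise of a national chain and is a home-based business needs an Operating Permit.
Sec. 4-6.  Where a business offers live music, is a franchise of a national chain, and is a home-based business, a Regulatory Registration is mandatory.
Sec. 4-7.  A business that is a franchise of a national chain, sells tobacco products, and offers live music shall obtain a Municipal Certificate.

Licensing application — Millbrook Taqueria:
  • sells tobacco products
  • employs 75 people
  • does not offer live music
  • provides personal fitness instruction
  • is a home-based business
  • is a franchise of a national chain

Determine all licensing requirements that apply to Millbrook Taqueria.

Annual Permit, General Business Authorization, Operating Permit

Sec. 4-1. employees 75 > 60; sells tobacco products; is a franchise of a national chain → Annual Permit required.
Sec. 4-2. provides personal fitness instruction; is a franchise of a national chain; does not offer live music → General Business Registration not required.
Sec. 4-3. is a home-based business; is a franchise of a national chain → General Business Authorization required.
Sec. 4-4. employees 75 < 111 → Operating Permit exemption does not apply.
Sec. 4-5. is a franchise of a national chain; is a home-based business → Operating Permit required.
Sec. 4-6. does not offer live music; is a franchise of a national chain; is a home-based business → Regulatory Registration not required.
Sec. 4-7. is a franchise of a national chain; sells tobacco products; does not offer live music → Municipal Certificate not required.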